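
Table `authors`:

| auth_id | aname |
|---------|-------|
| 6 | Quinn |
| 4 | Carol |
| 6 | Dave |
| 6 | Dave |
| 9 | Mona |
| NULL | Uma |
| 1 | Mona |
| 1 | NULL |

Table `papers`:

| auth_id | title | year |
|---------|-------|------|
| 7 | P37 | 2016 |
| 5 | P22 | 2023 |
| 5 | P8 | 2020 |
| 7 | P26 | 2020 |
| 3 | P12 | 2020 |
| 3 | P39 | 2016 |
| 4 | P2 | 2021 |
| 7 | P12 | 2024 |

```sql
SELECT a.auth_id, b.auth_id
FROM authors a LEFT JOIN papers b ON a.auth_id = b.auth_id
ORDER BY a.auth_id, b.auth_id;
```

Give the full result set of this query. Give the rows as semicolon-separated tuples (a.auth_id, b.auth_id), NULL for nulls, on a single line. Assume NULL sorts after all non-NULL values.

LEFT JOIN keeps every row from `authors`; unmatched rows get NULL for `papers`'s columns.
Matching on a.auth_id = b.auth_id. A NULL in a compared column never satisfies the condition.
- auth_id=6: no b row matches, row kept with b columns NULL.
- auth_id=4: 1 matching b row(s), so 1 row(s) emitted.
- auth_id=6: no b row matches, row kept with b columns NULL.
- auth_id=6: no b row matches, row kept with b columns NULL.
- auth_id=9: no b row matches, row kept with b columns NULL.
- auth_id=NULL: no b row matches, row kept with b columns NULL.
- auth_id=1: no b row matches, row kept with b columns NULL.
- auth_id=1: no b row matches, row kept with b columns NULL.
After projecting and ordering:
a.auth_id | b.auth_id
1 | NULL
1 | NULL
4 | 4
6 | NULL
6 | NULL
6 | NULL
9 | NULL
NULL | NULL

(1, NULL); (1, NULL); (4, 4); (6, NULL); (6, NULL); (6, NULL); (9, NULL); (NULL, NULL)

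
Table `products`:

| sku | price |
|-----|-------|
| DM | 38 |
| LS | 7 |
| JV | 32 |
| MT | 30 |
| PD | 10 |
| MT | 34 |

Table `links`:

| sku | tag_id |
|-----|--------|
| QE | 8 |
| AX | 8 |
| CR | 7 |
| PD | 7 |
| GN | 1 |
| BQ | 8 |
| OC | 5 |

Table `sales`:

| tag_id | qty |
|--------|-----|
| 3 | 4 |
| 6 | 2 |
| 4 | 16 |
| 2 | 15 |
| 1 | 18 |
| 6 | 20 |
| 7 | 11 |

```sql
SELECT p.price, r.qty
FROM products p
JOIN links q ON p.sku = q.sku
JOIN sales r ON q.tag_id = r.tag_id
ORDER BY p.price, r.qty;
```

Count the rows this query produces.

1

Joins associate left-to-right: products INNER JOIN links on sku gives 1 intermediate row(s).
Then INNER JOIN `sales r` on tag_id: keep only rows whose q.tag_id appears in r.
Result: 1 row(s).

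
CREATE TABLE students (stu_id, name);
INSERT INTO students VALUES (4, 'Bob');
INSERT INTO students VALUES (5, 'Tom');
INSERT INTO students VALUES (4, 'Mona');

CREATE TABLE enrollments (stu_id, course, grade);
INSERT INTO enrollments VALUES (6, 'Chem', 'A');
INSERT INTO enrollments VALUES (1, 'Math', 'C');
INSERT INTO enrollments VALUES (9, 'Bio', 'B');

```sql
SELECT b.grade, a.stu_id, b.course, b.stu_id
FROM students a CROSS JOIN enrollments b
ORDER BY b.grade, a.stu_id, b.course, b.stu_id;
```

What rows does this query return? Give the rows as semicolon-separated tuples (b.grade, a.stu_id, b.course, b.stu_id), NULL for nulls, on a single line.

(A, 4, Chem, 6); (A, 4, Chem, 6); (A, 5, Chem, 6); (B, 4, Bio, 9); (B, 4, Bio, 9); (B, 5, Bio, 9); (C, 4, Math, 1); (C, 4, Math, 1); (C, 5, Math, 1)

CROSS JOIN pairs every row of `students` with every row of `enrollments`: 3 × 3 = 9 rows.
After projecting and ordering:
b.grade | a.stu_id | b.course | b.stu_id
A | 4 | Chem | 6
A | 4 | Chem | 6
A | 5 | Chem | 6
B | 4 | Bio | 9
B | 4 | Bio | 9
B | 5 | Bio | 9
C | 4 | Math | 1
C | 4 | Math | 1
C | 5 | Math | 1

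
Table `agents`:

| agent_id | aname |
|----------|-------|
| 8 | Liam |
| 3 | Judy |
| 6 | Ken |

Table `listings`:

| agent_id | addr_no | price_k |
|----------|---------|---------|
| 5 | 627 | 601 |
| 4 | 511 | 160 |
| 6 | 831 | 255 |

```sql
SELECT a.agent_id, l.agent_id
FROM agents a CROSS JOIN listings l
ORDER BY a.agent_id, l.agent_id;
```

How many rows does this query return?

9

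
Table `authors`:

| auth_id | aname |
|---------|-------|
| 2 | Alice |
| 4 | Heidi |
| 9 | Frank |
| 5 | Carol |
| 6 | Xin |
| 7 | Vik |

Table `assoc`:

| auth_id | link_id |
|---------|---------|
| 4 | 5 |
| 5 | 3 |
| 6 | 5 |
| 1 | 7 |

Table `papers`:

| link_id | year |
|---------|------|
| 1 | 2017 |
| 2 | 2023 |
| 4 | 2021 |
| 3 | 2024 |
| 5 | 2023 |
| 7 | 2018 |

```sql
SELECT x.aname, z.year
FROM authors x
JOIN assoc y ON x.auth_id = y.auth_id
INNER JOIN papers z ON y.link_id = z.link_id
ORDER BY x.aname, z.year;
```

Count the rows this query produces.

3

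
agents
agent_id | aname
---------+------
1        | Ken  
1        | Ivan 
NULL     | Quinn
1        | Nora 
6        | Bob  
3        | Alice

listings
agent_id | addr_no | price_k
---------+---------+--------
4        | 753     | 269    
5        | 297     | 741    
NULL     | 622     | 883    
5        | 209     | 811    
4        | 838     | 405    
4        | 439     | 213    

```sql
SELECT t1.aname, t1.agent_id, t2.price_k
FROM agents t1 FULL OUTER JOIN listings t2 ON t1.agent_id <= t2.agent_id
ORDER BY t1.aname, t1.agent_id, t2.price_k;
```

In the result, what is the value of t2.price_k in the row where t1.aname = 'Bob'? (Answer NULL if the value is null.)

FULL OUTER JOIN keeps every row from both sides; unmatched rows get NULL for the other side's columns.
Matching on t1.agent_id <= t2.agent_id. A NULL in a compared column never satisfies the condition.
Matched pairs: 20; unmatched t1 rows kept: 2; unmatched t2 rows kept: 1.

NULL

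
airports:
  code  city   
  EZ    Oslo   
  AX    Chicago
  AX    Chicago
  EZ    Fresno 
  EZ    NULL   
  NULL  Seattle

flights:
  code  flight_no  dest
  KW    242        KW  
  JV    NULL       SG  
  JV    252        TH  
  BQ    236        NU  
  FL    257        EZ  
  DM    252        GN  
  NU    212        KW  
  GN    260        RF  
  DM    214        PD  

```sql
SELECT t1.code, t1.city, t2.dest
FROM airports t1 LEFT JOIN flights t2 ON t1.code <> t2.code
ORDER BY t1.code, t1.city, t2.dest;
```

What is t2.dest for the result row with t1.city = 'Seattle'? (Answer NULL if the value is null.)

NULL

LEFT JOIN keeps every row from `airports`; unmatched rows get NULL for `flights`'s columns.
Matching on t1.code <> t2.code. A NULL in a compared column never satisfies the condition.
Matched pairs: 45; unmatched t1 rows kept: 1.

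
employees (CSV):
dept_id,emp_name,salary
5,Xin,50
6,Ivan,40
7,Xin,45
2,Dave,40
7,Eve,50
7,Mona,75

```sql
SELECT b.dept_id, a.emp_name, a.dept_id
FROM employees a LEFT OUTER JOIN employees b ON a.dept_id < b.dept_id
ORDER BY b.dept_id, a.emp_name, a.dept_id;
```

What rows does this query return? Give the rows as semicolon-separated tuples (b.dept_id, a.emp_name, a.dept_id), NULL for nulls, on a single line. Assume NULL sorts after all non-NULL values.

LEFT JOIN keeps every row from `employees a`; unmatched rows get NULL for `employees b`'s columns.
Matching on a.dept_id < b.dept_id.
Matched pairs: 12; unmatched a rows kept: 3.

(5, Dave, 2); (6, Dave, 2); (6, Xin, 5); (7, Dave, 2); (7, Dave, 2); (7, Dave, 2); (7, Ivan, 6); (7, Ivan, 6); (7, Ivan, 6); (7, Xin, 5); (7, Xin, 5); (7, Xin, 5); (NULL, Eve, 7); (NULL, Mona, 7); (NULL, Xin, 7)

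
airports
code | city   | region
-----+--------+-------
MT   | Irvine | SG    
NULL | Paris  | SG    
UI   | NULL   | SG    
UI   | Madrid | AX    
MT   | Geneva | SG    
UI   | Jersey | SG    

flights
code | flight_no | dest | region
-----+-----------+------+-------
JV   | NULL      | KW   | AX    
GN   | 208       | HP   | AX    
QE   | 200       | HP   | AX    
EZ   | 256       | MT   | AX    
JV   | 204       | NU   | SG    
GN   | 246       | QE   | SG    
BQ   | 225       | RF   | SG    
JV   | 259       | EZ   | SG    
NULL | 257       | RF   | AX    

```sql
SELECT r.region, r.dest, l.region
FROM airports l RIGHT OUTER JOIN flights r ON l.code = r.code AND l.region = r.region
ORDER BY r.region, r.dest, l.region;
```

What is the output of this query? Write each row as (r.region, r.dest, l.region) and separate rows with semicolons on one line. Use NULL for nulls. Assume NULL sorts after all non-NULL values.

(AX, HP, NULL); (AX, HP, NULL); (AX, KW, NULL); (AX, MT, NULL); (AX, RF, NULL); (SG, EZ, NULL); (SG, NU, NULL); (SG, QE, NULL); (SG, RF, NULL)

RIGHT JOIN keeps every row from `flights`; unmatched rows get NULL for `airports`'s columns.
Matching on l.code = r.code AND l.region = r.region. A NULL in a compared column never satisfies the condition.
- l (code=MT, region=SG) has no partner in r.
- l (code=NULL, region=SG) has no partner in r.
- l (code=UI, region=SG) has no partner in r.
- l (code=UI, region=AX) has no partner in r.
- l (code=MT, region=SG) has no partner in r.
- l (code=UI, region=SG) has no partner in r.
- plus 9 unmatched r row(s), each kept with NULL l columns.
After projecting and ordering:
r.region | r.dest | l.region
AX | HP | NULL
AX | HP | NULL
AX | KW | NULL
AX | MT | NULL
AX | RF | NULL
SG | EZ | NULL
SG | NU | NULL
SG | QE | NULL
SG | RF | NULL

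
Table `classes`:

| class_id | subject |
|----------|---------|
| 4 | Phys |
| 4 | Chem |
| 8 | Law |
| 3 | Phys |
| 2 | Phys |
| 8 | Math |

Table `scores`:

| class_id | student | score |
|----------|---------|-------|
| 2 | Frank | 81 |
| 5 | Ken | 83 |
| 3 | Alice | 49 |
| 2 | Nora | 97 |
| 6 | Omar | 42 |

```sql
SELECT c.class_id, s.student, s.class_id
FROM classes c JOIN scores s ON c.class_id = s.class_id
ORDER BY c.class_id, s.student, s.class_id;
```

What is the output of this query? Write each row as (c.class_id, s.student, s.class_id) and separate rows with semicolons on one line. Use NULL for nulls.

INNER JOIN keeps only pairs where the ON condition holds.
Matching on c.class_id = s.class_id.
Matched pairs: 3.

(2, Frank, 2); (2, Nora, 2); (3, Alice, 3)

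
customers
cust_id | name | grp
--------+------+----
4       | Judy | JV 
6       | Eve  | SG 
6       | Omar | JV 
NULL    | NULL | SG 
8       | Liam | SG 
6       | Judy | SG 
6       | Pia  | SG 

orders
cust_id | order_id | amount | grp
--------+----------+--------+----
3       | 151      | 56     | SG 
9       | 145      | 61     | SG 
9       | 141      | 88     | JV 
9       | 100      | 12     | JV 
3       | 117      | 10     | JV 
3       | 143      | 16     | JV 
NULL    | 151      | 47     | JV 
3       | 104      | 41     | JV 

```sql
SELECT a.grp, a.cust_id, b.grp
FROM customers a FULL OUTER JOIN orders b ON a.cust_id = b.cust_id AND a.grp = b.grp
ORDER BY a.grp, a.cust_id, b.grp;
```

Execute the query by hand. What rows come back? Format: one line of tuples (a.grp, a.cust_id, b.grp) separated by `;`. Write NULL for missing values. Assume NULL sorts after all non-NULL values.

(JV, 4, NULL); (JV, 6, NULL); (SG, 6, NULL); (SG, 6, NULL); (SG, 6, NULL); (SG, 8, NULL); (SG, NULL, NULL); (NULL, NULL, JV); (NULL, NULL, JV); (NULL, NULL, JV); (NULL, NULL, JV); (NULL, NULL, JV); (NULL, NULL, JV); (NULL, NULL, SG); (NULL, NULL, SG)

FULL OUTER JOIN keeps every row from both sides; unmatched rows get NULL for the other side's columns.
Matching on a.cust_id = b.cust_id AND a.grp = b.grp. A NULL in a compared column never satisfies the condition.
Matched pairs: 0; unmatched a rows kept: 7; unmatched b rows kept: 8.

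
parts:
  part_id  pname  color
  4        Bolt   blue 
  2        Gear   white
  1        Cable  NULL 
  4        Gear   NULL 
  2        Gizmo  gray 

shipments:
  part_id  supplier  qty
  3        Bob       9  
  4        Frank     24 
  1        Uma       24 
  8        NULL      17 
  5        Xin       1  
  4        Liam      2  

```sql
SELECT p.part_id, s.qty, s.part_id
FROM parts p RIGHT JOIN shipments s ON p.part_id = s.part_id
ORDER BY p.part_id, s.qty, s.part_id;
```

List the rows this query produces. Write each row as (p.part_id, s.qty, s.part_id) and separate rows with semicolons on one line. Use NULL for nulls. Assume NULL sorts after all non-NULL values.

RIGHT JOIN keeps every row from `shipments`; unmatched rows get NULL for `parts`'s columns.
Matching on p.part_id = s.part_id.
- p (part_id=4) pairs with 2 row(s) of s.
- p (part_id=2) has no partner in s.
- p (part_id=1) pairs with 1 row(s) of s.
- p (part_id=4) pairs with 2 row(s) of s.
- p (part_id=2) has no partner in s.
- 3 row(s) from s found no p partner → padded with NULL.
After projecting and ordering:
p.part_id | s.qty | s.part_id
1 | 24 | 1
4 | 2 | 4
4 | 2 | 4
4 | 24 | 4
4 | 24 | 4
NULL | 1 | 5
NULL | 9 | 3
NULL | 17 | 8

(1, 24, 1); (4, 2, 4); (4, 2, 4); (4, 24, 4); (4, 24, 4); (NULL, 1, 5); (NULL, 9, 3); (NULL, 17, 8)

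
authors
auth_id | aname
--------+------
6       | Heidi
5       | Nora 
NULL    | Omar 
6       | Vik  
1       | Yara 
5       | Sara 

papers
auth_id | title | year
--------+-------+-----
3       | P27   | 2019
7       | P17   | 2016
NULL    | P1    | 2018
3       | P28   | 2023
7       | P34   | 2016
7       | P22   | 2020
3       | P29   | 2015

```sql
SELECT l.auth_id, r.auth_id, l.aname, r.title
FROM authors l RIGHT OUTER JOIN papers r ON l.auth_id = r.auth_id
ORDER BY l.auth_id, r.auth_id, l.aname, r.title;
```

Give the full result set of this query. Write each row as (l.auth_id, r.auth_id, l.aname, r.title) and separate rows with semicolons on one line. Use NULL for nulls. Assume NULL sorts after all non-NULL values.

(NULL, 3, NULL, P27); (NULL, 3, NULL, P28); (NULL, 3, NULL, P29); (NULL, 7, NULL, P17); (NULL, 7, NULL, P22); (NULL, 7, NULL, P34); (NULL, NULL, NULL, P1)

RIGHT JOIN keeps every row from `papers`; unmatched rows get NULL for `authors`'s columns.
Matching on l.auth_id = r.auth_id. A NULL in a compared column never satisfies the condition.
- auth_id=6: no matching r row.
- auth_id=5: no matching r row.
- auth_id=NULL: no matching r row.
- auth_id=6: no matching r row.
- auth_id=1: no matching r row.
- auth_id=5: no matching r row.
- plus 7 unmatched r row(s), each kept with NULL l columns.
After projecting and ordering:
l.auth_id | r.auth_id | l.aname | r.title
NULL | 3 | NULL | P27
NULL | 3 | NULL | P28
NULL | 3 | NULL | P29
NULL | 7 | NULL | P17
NULL | 7 | NULL | P22
NULL | 7 | NULL | P34
NULL | NULL | NULL | P1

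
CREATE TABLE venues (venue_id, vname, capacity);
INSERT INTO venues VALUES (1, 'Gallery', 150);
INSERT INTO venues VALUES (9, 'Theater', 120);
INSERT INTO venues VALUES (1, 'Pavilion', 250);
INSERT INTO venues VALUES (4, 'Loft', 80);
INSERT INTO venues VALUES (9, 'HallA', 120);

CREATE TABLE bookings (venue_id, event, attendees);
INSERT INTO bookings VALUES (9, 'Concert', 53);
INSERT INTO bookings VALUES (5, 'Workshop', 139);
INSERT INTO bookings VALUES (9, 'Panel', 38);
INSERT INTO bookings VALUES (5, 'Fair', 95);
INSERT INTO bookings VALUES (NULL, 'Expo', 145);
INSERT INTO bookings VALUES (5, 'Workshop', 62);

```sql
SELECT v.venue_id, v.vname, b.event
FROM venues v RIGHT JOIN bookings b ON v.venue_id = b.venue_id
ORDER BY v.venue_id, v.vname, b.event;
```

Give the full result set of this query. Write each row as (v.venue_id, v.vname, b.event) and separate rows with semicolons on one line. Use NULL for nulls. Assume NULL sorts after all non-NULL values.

(9, HallA, Concert); (9, HallA, Panel); (9, Theater, Concert); (9, Theater, Panel); (NULL, NULL, Expo); (NULL, NULL, Fair); (NULL, NULL, Workshop); (NULL, NULL, Workshop)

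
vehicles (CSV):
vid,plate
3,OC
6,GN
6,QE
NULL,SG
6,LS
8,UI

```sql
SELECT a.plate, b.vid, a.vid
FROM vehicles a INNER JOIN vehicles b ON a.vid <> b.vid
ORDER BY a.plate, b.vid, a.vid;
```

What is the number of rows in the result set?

INNER JOIN keeps only pairs where the ON condition holds.
Matching on a.vid <> b.vid. A NULL in a compared column never satisfies the condition.
- vid=3: 4 matching b row(s), so 4 row(s) emitted.
- vid=6: 2 matching b row(s), so 2 row(s) emitted.
- vid=6: 2 matching b row(s), so 2 row(s) emitted.
- vid=NULL: no matching b row, dropped.
- vid=6: 2 matching b row(s), so 2 row(s) emitted.
- vid=8: 4 matching b row(s), so 4 row(s) emitted.
Total: 14 rows.

14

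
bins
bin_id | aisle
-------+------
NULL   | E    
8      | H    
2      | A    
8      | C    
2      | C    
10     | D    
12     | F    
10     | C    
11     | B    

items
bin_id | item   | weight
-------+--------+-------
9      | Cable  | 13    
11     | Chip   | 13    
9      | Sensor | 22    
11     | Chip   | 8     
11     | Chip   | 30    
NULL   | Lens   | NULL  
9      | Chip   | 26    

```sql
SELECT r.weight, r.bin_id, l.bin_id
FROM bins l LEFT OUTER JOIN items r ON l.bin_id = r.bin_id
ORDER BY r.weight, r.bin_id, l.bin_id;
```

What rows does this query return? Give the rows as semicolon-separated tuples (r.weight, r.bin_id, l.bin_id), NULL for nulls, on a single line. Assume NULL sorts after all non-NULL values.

LEFT JOIN keeps every row from `bins`; unmatched rows get NULL for `items`'s columns.
Matching on l.bin_id = r.bin_id. A NULL in a compared column never satisfies the condition.
Matched pairs: 3; unmatched l rows kept: 8.

(8, 11, 11); (13, 11, 11); (30, 11, 11); (NULL, NULL, 2); (NULL, NULL, 2); (NULL, NULL, 8); (NULL, NULL, 8); (NULL, NULL, 10); (NULL, NULL, 10); (NULL, NULL, 12); (NULL, NULL, NULL)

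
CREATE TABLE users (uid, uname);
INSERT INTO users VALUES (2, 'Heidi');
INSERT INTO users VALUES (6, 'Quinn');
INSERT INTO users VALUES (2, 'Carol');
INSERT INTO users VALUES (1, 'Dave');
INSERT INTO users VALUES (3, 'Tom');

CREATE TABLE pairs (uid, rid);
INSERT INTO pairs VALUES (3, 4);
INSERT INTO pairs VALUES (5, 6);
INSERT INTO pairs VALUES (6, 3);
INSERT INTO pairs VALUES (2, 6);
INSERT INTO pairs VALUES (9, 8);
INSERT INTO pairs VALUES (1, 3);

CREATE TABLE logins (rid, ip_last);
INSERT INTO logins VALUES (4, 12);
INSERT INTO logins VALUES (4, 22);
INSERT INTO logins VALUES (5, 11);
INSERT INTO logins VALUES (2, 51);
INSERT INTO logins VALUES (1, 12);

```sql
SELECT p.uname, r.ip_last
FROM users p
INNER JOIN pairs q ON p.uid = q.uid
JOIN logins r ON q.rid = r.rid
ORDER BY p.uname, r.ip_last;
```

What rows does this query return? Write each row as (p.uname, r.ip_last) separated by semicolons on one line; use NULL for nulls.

Joins associate left-to-right: users INNER JOIN pairs on uid gives 5 intermediate row(s).
Then INNER JOIN `logins r` on rid: keep only rows whose q.rid appears in r.

(Tom, 12); (Tom, 22)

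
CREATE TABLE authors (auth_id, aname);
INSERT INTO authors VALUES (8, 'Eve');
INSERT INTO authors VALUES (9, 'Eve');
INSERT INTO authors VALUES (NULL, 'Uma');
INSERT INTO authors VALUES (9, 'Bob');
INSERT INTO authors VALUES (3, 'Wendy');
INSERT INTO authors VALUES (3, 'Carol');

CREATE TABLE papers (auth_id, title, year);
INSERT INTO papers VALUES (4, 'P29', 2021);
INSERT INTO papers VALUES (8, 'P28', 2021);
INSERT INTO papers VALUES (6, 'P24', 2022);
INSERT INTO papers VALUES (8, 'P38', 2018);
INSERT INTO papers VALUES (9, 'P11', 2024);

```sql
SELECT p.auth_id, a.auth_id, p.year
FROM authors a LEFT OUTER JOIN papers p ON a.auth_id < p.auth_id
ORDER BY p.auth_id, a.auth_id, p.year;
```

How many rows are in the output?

LEFT JOIN keeps every row from `authors`; unmatched rows get NULL for `papers`'s columns.
Matching on a.auth_id < p.auth_id. A NULL in a compared column never satisfies the condition.
- a (auth_id=8) pairs with 1 row(s) of p.
- a (auth_id=9) has no partner → padded with NULL.
- a (auth_id=NULL) has no partner → padded with NULL.
- a (auth_id=9) has no partner → padded with NULL.
- a (auth_id=3) pairs with 5 row(s) of p.
- a (auth_id=3) pairs with 5 row(s) of p.
Total: 11 matched + 3 padded = 14 rows.

14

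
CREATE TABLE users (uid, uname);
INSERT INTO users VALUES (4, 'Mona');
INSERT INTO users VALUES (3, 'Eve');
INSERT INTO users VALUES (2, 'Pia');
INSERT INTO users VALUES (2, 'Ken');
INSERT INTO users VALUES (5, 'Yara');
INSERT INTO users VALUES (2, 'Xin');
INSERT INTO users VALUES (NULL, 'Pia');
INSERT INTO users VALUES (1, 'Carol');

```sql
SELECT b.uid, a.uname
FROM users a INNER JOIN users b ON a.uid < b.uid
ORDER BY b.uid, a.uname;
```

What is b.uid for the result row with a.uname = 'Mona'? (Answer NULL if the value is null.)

5

INNER JOIN keeps only pairs where the ON condition holds.
Matching on a.uid < b.uid. A NULL in a compared column never satisfies the condition.
- a row (uid=4): matches 1 b row(s) → 1 output row(s).
- a row (uid=3): matches 2 b row(s) → 2 output row(s).
- a row (uid=2): matches 3 b row(s) → 3 output row(s).
- a row (uid=2): matches 3 b row(s) → 3 output row(s).
- a row (uid=5): no match → dropped.
- a row (uid=2): matches 3 b row(s) → 3 output row(s).
- a row (uid=NULL): no match → dropped.
- a row (uid=1): matches 6 b row(s) → 6 output row(s).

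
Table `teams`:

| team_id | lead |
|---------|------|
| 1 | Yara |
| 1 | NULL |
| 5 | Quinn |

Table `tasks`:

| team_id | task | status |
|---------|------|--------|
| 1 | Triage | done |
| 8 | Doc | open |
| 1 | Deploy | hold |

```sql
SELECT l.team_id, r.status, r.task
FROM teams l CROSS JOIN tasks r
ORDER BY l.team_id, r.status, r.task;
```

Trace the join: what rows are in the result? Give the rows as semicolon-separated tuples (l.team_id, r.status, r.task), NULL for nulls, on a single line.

(1, done, Triage); (1, done, Triage); (1, hold, Deploy); (1, hold, Deploy); (1, open, Doc); (1, open, Doc); (5, done, Triage); (5, hold, Deploy); (5, open, Doc)

CROSS JOIN pairs every row of `teams` with every row of `tasks`: 3 × 3 = 9 rows.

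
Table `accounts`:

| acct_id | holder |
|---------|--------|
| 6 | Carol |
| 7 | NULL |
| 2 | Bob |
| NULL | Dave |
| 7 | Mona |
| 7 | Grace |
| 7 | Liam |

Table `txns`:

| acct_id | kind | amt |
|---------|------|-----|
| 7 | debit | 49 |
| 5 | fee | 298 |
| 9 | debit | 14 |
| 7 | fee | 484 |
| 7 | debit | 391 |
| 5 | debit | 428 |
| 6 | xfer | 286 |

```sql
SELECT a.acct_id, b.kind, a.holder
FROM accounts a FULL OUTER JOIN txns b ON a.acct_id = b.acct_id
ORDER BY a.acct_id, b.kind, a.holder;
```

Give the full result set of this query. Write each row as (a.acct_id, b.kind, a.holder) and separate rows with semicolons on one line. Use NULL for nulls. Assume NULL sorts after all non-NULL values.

FULL OUTER JOIN keeps every row from both sides; unmatched rows get NULL for the other side's columns.
Matching on a.acct_id = b.acct_id. A NULL in a compared column never satisfies the condition.
- a (acct_id=6) pairs with 1 row(s) of b.
- a (acct_id=7) pairs with 3 row(s) of b.
- a (acct_id=2) has no partner → padded with NULL.
- a (acct_id=NULL) has no partner → padded with NULL.
- a (acct_id=7) pairs with 3 row(s) of b.
- a (acct_id=7) pairs with 3 row(s) of b.
- a (acct_id=7) pairs with 3 row(s) of b.
- 3 b row(s) had no a match → kept, a columns NULL.

(2, NULL, Bob); (6, xfer, Carol); (7, debit, Grace); (7, debit, Grace); (7, debit, Liam); (7, debit, Liam); (7, debit, Mona); (7, debit, Mona); (7, debit, NULL); (7, debit, NULL); (7, fee, Grace); (7, fee, Liam); (7, fee, Mona); (7, fee, NULL); (NULL, debit, NULL); (NULL, debit, NULL); (NULL, fee, NULL); (NULL, NULL, Dave)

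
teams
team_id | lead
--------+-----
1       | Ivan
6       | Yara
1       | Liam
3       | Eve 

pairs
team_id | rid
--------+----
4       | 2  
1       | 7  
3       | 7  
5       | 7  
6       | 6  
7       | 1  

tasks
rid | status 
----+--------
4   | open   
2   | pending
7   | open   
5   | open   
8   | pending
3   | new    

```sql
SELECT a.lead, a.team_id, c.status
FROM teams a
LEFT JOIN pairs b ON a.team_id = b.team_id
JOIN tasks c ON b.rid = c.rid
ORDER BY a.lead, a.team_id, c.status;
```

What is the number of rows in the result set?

3

Joins associate left-to-right: teams LEFT JOIN pairs on team_id gives 4 intermediate row(s).
Then INNER JOIN `tasks c` on rid: keep only rows whose b.rid appears in c.
Result: 3 row(s).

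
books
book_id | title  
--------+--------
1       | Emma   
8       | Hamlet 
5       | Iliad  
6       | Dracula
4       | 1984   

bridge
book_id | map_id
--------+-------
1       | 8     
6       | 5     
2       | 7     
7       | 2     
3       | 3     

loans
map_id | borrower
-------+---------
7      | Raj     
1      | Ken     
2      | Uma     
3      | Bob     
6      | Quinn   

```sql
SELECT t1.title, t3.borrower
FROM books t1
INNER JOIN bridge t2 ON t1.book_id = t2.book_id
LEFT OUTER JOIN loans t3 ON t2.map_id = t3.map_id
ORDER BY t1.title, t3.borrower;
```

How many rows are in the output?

Joins associate left-to-right: books INNER JOIN bridge on book_id gives 2 intermediate row(s).
Then LEFT JOIN `loans t3` on map_id: each of those 2 rows is kept; rows whose t2.map_id has no match in t3 get NULL for t3's columns.
Result: 2 row(s).

2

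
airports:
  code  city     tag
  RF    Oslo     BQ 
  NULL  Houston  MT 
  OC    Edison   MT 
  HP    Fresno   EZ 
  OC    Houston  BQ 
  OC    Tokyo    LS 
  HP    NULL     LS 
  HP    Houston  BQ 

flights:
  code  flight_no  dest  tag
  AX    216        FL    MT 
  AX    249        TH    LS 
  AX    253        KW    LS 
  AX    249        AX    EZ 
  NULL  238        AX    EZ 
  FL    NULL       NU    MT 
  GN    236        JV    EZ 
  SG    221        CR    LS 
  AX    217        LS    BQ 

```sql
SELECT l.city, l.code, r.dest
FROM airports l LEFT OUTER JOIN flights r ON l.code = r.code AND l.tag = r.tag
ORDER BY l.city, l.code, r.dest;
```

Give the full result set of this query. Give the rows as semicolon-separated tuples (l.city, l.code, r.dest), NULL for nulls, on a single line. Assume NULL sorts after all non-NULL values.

(Edison, OC, NULL); (Fresno, HP, NULL); (Houston, HP, NULL); (Houston, OC, NULL); (Houston, NULL, NULL); (Oslo, RF, NULL); (Tokyo, OC, NULL); (NULL, HP, NULL)

LEFT JOIN keeps every row from `airports`; unmatched rows get NULL for `flights`'s columns.
Matching on l.code = r.code AND l.tag = r.tag. A NULL in a compared column never satisfies the condition.
Matched pairs: 0; unmatched l rows kept: 8.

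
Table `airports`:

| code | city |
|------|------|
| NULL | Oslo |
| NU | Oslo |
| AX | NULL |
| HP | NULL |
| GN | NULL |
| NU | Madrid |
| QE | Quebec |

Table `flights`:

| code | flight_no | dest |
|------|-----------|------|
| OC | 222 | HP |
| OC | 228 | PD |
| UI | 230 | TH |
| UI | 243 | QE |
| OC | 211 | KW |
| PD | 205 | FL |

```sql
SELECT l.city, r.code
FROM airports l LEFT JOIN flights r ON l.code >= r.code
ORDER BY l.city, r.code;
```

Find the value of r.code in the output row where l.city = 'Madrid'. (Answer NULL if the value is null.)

NULL

LEFT JOIN keeps every row from `airports`; unmatched rows get NULL for `flights`'s columns.
Matching on l.code >= r.code. A NULL in a compared column never satisfies the condition.
- l row (code=NULL): no match → kept, r columns NULL.
- l row (code=NU): no match → kept, r columns NULL.
- l row (code=AX): no match → kept, r columns NULL.
- l row (code=HP): no match → kept, r columns NULL.
- l row (code=GN): no match → kept, r columns NULL.
- l row (code=NU): no match → kept, r columns NULL.
- l row (code=QE): matches 4 r row(s) → 4 output row(s).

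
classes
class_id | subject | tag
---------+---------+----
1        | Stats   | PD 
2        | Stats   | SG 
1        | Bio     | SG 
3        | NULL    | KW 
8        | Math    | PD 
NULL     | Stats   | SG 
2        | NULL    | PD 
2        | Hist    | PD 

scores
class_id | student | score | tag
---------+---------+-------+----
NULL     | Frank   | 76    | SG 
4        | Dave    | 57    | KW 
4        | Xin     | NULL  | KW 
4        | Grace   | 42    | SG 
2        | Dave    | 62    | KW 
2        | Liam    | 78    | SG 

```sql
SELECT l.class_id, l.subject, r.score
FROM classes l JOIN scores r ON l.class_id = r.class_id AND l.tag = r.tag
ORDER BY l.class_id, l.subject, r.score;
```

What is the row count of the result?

1

INNER JOIN keeps only pairs where the ON condition holds.
Matching on l.class_id = r.class_id AND l.tag = r.tag. A NULL in a compared column never satisfies the condition.
- l row (class_id=1, tag=PD): no match → dropped.
- l row (class_id=2, tag=SG): matches 1 r row(s) → 1 output row(s).
- l row (class_id=1, tag=SG): no match → dropped.
- l row (class_id=3, tag=KW): no match → dropped.
- l row (class_id=8, tag=PD): no match → dropped.
- l row (class_id=NULL, tag=SG): no match → dropped.
- l row (class_id=2, tag=PD): no match → dropped.
- l row (class_id=2, tag=PD): no match → dropped.
Total: 1 rows.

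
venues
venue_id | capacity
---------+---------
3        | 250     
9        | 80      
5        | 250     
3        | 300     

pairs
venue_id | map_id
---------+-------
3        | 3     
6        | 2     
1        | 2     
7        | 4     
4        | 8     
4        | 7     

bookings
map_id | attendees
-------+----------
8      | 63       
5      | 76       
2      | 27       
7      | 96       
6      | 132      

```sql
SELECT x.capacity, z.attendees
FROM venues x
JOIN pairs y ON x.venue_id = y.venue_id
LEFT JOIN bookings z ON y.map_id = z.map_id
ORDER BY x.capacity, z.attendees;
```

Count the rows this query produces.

2

Joins associate left-to-right: venues INNER JOIN pairs on venue_id gives 2 intermediate row(s).
Then LEFT JOIN `bookings z` on map_id: each of those 2 rows is kept; rows whose y.map_id has no match in z get NULL for z's columns.
Result: 2 row(s).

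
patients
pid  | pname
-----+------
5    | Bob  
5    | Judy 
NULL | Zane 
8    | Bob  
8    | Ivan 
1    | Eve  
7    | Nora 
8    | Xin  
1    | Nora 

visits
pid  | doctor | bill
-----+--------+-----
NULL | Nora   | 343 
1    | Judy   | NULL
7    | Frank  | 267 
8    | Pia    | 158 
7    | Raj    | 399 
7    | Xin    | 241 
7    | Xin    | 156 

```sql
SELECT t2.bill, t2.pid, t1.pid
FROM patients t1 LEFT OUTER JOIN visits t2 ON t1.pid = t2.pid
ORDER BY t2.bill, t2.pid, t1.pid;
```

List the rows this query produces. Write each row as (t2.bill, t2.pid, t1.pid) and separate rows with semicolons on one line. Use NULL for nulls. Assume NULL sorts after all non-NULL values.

LEFT JOIN keeps every row from `patients`; unmatched rows get NULL for `visits`'s columns.
Matching on t1.pid = t2.pid. A NULL in a compared column never satisfies the condition.
- t1 (pid=5) has no partner → padded with NULL.
- t1 (pid=5) has no partner → padded with NULL.
- t1 (pid=NULL) has no partner → padded with NULL.
- t1 (pid=8) pairs with 1 row(s) of t2.
- t1 (pid=8) pairs with 1 row(s) of t2.
- t1 (pid=1) pairs with 1 row(s) of t2.
- t1 (pid=7) pairs with 4 row(s) of t2.
- t1 (pid=8) pairs with 1 row(s) of t2.
- t1 (pid=1) pairs with 1 row(s) of t2.

(156, 7, 7); (158, 8, 8); (158, 8, 8); (158, 8, 8); (241, 7, 7); (267, 7, 7); (399, 7, 7); (NULL, 1, 1); (NULL, 1, 1); (NULL, NULL, 5); (NULL, NULL, 5); (NULL, NULL, NULL)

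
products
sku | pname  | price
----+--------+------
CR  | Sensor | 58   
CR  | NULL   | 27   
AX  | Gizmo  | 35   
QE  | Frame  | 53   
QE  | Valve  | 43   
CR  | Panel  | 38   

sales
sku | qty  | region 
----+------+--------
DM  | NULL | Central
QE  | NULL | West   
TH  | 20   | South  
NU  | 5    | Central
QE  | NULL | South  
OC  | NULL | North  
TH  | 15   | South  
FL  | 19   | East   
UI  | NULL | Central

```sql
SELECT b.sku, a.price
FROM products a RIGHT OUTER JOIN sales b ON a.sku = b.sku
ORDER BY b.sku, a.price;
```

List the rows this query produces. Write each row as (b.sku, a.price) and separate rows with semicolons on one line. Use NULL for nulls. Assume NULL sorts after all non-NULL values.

(DM, NULL); (FL, NULL); (NU, NULL); (OC, NULL); (QE, 43); (QE, 43); (QE, 53); (QE, 53); (TH, NULL); (TH, NULL); (UI, NULL)

RIGHT JOIN keeps every row from `sales`; unmatched rows get NULL for `products`'s columns.
Matching on a.sku = b.sku.
- a row (sku=CR): no match.
- a row (sku=CR): no match.
- a row (sku=AX): no match.
- a row (sku=QE): matches 2 b row(s) → 2 output row(s).
- a row (sku=QE): matches 2 b row(s) → 2 output row(s).
- a row (sku=CR): no match.
- plus 7 unmatched b row(s), each kept with NULL a columns.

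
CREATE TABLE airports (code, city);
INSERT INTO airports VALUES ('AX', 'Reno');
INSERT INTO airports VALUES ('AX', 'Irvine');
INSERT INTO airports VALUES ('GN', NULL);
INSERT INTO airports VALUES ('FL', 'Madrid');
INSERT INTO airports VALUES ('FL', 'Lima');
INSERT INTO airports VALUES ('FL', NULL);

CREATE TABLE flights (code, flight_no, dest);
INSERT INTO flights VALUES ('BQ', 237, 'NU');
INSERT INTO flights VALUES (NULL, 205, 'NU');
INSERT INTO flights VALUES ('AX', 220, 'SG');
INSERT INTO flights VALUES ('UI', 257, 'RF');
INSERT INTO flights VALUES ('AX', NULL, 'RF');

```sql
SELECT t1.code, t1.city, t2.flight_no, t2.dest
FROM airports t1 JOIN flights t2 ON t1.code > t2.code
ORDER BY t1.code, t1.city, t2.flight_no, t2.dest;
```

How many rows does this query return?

INNER JOIN keeps only pairs where the ON condition holds.
Matching on t1.code > t2.code. A NULL in a compared column never satisfies the condition.
Matched pairs: 12.
Total: 12 rows.

12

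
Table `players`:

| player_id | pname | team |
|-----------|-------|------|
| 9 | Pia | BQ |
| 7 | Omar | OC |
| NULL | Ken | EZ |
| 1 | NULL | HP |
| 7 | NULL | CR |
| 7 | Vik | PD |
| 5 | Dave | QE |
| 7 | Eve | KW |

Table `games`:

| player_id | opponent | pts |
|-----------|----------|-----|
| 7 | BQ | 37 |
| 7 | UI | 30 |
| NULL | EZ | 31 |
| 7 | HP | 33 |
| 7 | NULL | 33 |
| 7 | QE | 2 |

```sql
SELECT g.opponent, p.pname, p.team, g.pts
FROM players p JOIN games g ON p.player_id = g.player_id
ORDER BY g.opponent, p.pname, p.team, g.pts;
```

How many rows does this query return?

INNER JOIN keeps only pairs where the ON condition holds.
Matching on p.player_id = g.player_id. A NULL in a compared column never satisfies the condition.
- player_id=9: no matching g row, dropped.
- player_id=7: 5 matching g row(s), so 5 row(s) emitted.
- player_id=NULL: no matching g row, dropped.
- player_id=1: no matching g row, dropped.
- player_id=7: 5 matching g row(s), so 5 row(s) emitted.
- player_id=7: 5 matching g row(s), so 5 row(s) emitted.
- player_id=5: no matching g row, dropped.
- player_id=7: 5 matching g row(s), so 5 row(s) emitted.
Total: 20 rows.

20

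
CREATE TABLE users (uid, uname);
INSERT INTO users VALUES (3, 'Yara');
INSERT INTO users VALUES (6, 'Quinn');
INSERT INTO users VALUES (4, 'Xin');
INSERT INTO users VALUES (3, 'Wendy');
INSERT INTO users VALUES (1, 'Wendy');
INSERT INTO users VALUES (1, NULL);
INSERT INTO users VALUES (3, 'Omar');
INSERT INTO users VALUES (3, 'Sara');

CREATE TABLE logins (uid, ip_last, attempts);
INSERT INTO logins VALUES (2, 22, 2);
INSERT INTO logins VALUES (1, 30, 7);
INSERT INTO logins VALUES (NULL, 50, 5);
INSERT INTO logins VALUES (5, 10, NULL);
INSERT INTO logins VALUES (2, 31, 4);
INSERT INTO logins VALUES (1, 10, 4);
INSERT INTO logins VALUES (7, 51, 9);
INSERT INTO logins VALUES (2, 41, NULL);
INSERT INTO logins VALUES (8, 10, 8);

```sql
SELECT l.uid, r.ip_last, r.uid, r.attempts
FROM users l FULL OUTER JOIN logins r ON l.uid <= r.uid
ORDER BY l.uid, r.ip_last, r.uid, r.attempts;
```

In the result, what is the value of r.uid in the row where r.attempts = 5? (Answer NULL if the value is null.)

NULL

FULL OUTER JOIN keeps every row from both sides; unmatched rows get NULL for the other side's columns.
Matching on l.uid <= r.uid. A NULL in a compared column never satisfies the condition.
- uid=3: 3 matching r row(s), so 3 row(s) emitted.
- uid=6: 2 matching r row(s), so 2 row(s) emitted.
- uid=4: 3 matching r row(s), so 3 row(s) emitted.
- uid=3: 3 matching r row(s), so 3 row(s) emitted.
- uid=1: 8 matching r row(s), so 8 row(s) emitted.
- uid=1: 8 matching r row(s), so 8 row(s) emitted.
- uid=3: 3 matching r row(s), so 3 row(s) emitted.
- uid=3: 3 matching r row(s), so 3 row(s) emitted.
- 1 r row(s) had no l match → kept, l columns NULL.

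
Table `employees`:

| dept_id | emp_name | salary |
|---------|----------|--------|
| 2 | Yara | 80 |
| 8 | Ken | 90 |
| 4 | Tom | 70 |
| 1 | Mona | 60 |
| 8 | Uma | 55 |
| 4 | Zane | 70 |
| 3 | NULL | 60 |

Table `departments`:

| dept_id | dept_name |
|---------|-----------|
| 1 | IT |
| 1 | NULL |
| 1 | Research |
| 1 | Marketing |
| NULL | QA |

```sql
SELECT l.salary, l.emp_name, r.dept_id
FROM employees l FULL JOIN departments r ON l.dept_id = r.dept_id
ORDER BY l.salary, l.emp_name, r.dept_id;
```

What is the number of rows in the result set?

11

FULL OUTER JOIN keeps every row from both sides; unmatched rows get NULL for the other side's columns.
Matching on l.dept_id = r.dept_id. A NULL in a compared column never satisfies the condition.
- l[0] dept_id=2 → no match; kept with NULLs on the r side.
- l[1] dept_id=8 → no match; kept with NULLs on the r side.
- l[2] dept_id=4 → no match; kept with NULLs on the r side.
- l[3] dept_id=1 → 4 match(es) in r → 4 row(s).
- l[4] dept_id=8 → no match; kept with NULLs on the r side.
- l[5] dept_id=4 → no match; kept with NULLs on the r side.
- l[6] dept_id=3 → no match; kept with NULLs on the r side.
- 1 row(s) from r found no l partner → padded with NULL.
Total: 4 matched + 7 padded = 11 rows.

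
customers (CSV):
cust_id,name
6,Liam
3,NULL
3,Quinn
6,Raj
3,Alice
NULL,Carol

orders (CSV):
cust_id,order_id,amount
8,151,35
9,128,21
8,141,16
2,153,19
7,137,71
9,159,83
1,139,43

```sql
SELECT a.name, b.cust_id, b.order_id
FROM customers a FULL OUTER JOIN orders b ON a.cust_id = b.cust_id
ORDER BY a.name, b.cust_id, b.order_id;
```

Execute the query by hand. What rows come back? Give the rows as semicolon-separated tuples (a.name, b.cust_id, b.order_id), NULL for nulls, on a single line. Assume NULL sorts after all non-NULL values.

(Alice, NULL, NULL); (Carol, NULL, NULL); (Liam, NULL, NULL); (Quinn, NULL, NULL); (Raj, NULL, NULL); (NULL, 1, 139); (NULL, 2, 153); (NULL, 7, 137); (NULL, 8, 141); (NULL, 8, 151); (NULL, 9, 128); (NULL, 9, 159); (NULL, NULL, NULL)

FULL OUTER JOIN keeps every row from both sides; unmatched rows get NULL for the other side's columns.
Matching on a.cust_id = b.cust_id. A NULL in a compared column never satisfies the condition.
- a (cust_id=6) has no partner → padded with NULL.
- a (cust_id=3) has no partner → padded with NULL.
- a (cust_id=3) has no partner → padded with NULL.
- a (cust_id=6) has no partner → padded with NULL.
- a (cust_id=3) has no partner → padded with NULL.
- a (cust_id=NULL) has no partner → padded with NULL.
- 7 b row(s) had no a match → kept, a columns NULL.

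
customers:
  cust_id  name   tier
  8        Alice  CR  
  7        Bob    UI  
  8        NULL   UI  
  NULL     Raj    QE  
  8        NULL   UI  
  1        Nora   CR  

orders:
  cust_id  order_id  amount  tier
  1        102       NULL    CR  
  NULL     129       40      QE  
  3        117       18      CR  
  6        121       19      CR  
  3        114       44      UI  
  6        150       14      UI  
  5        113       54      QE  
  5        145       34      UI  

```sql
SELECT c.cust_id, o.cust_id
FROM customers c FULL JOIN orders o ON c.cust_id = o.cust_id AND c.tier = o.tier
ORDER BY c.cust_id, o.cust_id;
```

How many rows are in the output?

FULL OUTER JOIN keeps every row from both sides; unmatched rows get NULL for the other side's columns.
Matching on c.cust_id = o.cust_id AND c.tier = o.tier. A NULL in a compared column never satisfies the condition.
- c[0] cust_id=8, tier=CR → no match; kept with NULLs on the o side.
- c[1] cust_id=7, tier=UI → no match; kept with NULLs on the o side.
- c[2] cust_id=8, tier=UI → no match; kept with NULLs on the o side.
- c[3] cust_id=NULL, tier=QE → no match; kept with NULLs on the o side.
- c[4] cust_id=8, tier=UI → no match; kept with NULLs on the o side.
- c[5] cust_id=1, tier=CR → 1 match(es) in o → 1 row(s).
- plus 7 unmatched o row(s), each kept with NULL c columns.
Total: 1 matched + 12 padded = 13 rows.

13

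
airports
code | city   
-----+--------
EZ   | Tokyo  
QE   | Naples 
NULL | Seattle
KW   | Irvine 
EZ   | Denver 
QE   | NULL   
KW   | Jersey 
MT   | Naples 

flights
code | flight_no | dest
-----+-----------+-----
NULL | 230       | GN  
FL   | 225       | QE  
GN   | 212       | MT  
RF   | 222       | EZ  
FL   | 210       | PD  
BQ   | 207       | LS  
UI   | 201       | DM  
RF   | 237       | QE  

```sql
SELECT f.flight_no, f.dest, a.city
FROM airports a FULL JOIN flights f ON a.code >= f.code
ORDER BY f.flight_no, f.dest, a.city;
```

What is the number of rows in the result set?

FULL OUTER JOIN keeps every row from both sides; unmatched rows get NULL for the other side's columns.
Matching on a.code >= f.code. A NULL in a compared column never satisfies the condition.
Matched pairs: 22; unmatched a rows kept: 1; unmatched f rows kept: 4.
Total: 22 matched + 5 padded = 27 rows.

27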